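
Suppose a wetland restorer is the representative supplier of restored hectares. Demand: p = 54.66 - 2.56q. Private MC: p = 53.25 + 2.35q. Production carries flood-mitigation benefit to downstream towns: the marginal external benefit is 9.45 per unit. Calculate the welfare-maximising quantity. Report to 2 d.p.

Social marginal cost = private MC − MEB = 43.80 + 2.35q.
Set SMC = demand: 43.80 + 2.35q = 54.66 - 2.56q → q* = 2.2118.

q* = 2.21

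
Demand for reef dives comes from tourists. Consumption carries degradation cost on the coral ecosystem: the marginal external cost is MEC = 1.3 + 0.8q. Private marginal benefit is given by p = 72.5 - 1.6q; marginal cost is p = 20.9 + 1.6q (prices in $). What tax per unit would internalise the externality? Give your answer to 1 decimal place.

tax = $11.4 per unit

Social marginal benefit = demand − MEC = 71.2 - 2.4q.
Set SMB = MC: 71.2 - 2.4q = 20.9 + 1.6q → q* = 12.5750.
The Pigouvian tax equals MEC at q*: 1.3 + 0.8×12.5750 = 11.3600.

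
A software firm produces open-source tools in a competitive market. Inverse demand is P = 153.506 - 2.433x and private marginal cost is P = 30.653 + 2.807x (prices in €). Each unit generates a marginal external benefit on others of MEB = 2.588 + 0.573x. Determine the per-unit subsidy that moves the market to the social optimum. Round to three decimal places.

subsidy = €17.989 per unit

Social marginal cost = private MC − MEB = 28.065 + 2.234x.
Set SMC = demand: 28.065 + 2.234x = 153.506 - 2.433x → x* = 26.8783.
The Pigouvian subsidy equals MEB at x*: 2.588 + 0.573×26.8783 = 17.9893.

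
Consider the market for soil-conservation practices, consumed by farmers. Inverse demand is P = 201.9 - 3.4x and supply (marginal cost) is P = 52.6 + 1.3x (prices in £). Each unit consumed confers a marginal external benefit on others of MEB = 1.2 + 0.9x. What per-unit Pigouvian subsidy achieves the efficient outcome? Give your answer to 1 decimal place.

subsidy = £36.8 per unit

Social marginal benefit = demand + MEB = 203.1 - 2.5x.
Set SMB = MC: 203.1 - 2.5x = 52.6 + 1.3x → x* = 39.6053.
The Pigouvian subsidy equals MEB at x*: 1.2 + 0.9×39.6053 = 36.8448.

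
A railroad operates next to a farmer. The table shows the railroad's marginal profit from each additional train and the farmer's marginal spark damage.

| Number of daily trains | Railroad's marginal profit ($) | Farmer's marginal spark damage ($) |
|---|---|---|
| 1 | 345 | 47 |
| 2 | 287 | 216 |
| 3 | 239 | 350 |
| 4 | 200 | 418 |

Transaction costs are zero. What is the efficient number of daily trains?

Bargaining reaches the level where marginal profit last exceeds marginal spark damage.
That holds through level 2 (287 ≥ 216) but not at 3 (239 < 350).

2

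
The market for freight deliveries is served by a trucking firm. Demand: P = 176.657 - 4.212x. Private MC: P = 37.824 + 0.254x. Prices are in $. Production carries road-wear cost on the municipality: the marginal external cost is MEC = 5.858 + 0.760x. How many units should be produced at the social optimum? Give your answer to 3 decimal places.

Social marginal cost = private MC + MEC = 43.682 + 1.014x.
Set SMC = demand: 43.682 + 1.014x = 176.657 - 4.212x → x* = 25.4449.

x* = 25.445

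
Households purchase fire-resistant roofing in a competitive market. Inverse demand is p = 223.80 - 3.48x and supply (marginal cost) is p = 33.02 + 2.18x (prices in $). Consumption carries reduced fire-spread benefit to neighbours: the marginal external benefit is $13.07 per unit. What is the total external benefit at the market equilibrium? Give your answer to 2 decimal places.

$440.55

Market equilibrium (private): 33.02 + 2.18x = 223.80 - 3.48x → x_m = 33.7067.
Total external benefit = MEB × x_m = 13.07 × 33.7067 = 440.5466.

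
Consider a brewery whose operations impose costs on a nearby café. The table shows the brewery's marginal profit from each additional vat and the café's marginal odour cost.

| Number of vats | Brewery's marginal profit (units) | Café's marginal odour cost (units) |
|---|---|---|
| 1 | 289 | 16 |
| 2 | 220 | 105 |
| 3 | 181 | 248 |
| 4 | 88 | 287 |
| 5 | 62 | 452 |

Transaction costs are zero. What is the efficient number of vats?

2

Bargaining reaches the level where marginal profit last exceeds marginal odour cost.
That holds through level 2 (220 ≥ 105) but not at 3 (181 < 248).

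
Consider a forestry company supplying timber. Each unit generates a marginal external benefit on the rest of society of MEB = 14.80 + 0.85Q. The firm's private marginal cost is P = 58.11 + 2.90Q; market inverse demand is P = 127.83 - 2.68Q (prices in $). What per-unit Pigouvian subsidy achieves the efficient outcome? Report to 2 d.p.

subsidy = $29.99 per unit

Social marginal cost = private MC − MEB = 43.31 + 2.05Q.
Set SMC = demand: 43.31 + 2.05Q = 127.83 - 2.68Q → Q* = 17.8689.
The Pigouvian subsidy equals MEB at Q*: 14.80 + 0.85×17.8689 = 29.9886.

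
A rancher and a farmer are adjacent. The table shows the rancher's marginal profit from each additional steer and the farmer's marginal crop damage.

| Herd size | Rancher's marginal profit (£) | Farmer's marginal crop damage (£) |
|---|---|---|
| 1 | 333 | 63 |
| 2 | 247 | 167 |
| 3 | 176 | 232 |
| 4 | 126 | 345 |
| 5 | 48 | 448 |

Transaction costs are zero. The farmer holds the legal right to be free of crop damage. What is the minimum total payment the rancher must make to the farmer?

£230

Efficient level: marginal profit ≥ marginal crop damage through level 2, so k* = 2.
With the farmer holding the right, the rancher must at least compensate total damage at k*: 63 + 167 = 230.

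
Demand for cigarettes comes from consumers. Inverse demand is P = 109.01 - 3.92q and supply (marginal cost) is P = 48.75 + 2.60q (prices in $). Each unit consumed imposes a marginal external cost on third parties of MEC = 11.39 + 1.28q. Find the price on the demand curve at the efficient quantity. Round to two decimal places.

Social marginal benefit = demand − MEC = 97.62 - 5.20q.
Set SMB = MC: 97.62 - 5.20q = 48.75 + 2.60q → q* = 6.2654.
Consumer price on the demand curve at q*: 109.01 − 3.92×6.2654 = 84.4496.

P = $84.45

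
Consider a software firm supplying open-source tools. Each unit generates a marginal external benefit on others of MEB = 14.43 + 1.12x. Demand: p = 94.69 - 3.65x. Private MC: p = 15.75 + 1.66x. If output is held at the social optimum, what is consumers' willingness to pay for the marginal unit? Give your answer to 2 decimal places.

Social marginal cost = private MC − MEB = 1.32 + 0.54x.
Set SMC = demand: 1.32 + 0.54x = 94.69 - 3.65x → x* = 22.2840.
Consumer price on the demand curve at x*: 94.69 − 3.65×22.2840 = 13.3534.

P = 13.35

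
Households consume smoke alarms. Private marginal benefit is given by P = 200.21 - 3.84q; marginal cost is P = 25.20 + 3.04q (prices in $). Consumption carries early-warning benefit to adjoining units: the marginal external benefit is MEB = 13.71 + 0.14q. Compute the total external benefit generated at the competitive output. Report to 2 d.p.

Market equilibrium (private): 25.20 + 3.04q = 200.21 - 3.84q → q_m = 25.4375.
Total external benefit = ∫₀^{q_m} (13.71 + 0.14q) dq = 13.71×25.4375 + ½×0.14×25.4375² = 394.0428.

$394.04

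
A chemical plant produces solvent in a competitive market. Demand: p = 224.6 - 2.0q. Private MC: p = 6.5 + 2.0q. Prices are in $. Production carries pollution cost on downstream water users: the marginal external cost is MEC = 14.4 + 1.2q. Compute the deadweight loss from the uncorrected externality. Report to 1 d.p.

Market equilibrium (private): 6.5 + 2.0q = 224.6 - 2.0q → q_m = 54.5250.
Social marginal cost = private MC + MEC = 20.9 + 3.2q.
Set SMC = demand: 20.9 + 3.2q = 224.6 - 2.0q → q* = 39.1731.
Height of the DWL triangle at q_m is SMC(q_m) − demand(q_m) = MEC(q_m) = 79.8300.
DWL = ½ × 15.3519 × 79.8300 = 612.7711.

DWL = $612.8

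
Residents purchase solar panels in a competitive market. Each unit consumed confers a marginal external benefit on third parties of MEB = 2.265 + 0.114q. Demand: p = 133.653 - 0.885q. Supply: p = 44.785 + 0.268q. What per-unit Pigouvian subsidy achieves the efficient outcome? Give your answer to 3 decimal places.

Social marginal benefit = demand + MEB = 135.918 - 0.771q.
Set SMB = MC: 135.918 - 0.771q = 44.785 + 0.268q → q* = 87.7122.
The Pigouvian subsidy equals MEB at q*: 2.265 + 0.114×87.7122 = 12.2642.

subsidy = 12.264 per unit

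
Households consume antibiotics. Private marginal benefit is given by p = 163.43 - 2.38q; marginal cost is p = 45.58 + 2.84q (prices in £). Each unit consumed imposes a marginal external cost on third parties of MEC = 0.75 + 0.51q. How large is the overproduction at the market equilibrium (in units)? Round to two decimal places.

2.14 units

Market equilibrium (private): 45.58 + 2.84q = 163.43 - 2.38q → q_m = 22.5766.
Social marginal benefit = demand − MEC = 162.68 - 2.89q.
Set SMB = MC: 162.68 - 2.89q = 45.58 + 2.84q → q* = 20.4363.
Gap = |22.5766 − 20.4363| = 2.1403.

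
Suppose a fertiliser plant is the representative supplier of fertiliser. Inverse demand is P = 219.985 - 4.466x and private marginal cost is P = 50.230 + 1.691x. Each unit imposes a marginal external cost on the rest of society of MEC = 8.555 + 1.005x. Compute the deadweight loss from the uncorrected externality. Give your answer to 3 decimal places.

DWL = 91.809

Market equilibrium (private): 50.230 + 1.691x = 219.985 - 4.466x → x_m = 27.5711.
Social marginal cost = private MC + MEC = 58.785 + 2.696x.
Set SMC = demand: 58.785 + 2.696x = 219.985 - 4.466x → x* = 22.5077.
Height of the DWL triangle at x_m is SMC(x_m) − demand(x_m) = MEC(x_m) = 36.2639.
DWL = ½ × 5.0634 × 36.2639 = 91.8093.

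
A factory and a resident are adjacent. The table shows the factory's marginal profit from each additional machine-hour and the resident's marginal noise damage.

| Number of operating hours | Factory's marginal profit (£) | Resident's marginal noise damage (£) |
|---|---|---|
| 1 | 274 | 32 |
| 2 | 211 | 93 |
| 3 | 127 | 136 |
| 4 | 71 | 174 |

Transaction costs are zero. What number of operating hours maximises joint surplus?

2

Bargaining reaches the level where marginal profit last exceeds marginal noise damage.
That holds through level 2 (211 ≥ 93) but not at 3 (127 < 136).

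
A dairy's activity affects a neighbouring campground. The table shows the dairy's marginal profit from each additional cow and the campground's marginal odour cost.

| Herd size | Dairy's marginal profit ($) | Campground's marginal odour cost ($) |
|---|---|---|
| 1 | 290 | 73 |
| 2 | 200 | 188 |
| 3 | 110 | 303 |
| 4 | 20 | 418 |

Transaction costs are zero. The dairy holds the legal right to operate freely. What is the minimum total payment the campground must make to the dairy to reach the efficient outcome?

Left alone the dairy would choose level 4 (marginal profit stays positive).
Efficient level: k* = 2 (marginal profit ≥ marginal odour cost through 2).
The campground must at least cover the dairy's forgone profit from cutting 4→2: 110 + 20 = 130.

$130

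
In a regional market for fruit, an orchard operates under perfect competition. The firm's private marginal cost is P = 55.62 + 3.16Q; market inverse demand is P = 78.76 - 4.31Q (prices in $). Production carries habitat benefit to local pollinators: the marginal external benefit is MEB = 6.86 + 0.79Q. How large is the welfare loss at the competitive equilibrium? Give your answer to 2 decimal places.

Market equilibrium (private): 55.62 + 3.16Q = 78.76 - 4.31Q → Q_m = 3.0977.
Social marginal cost = private MC − MEB = 48.76 + 2.37Q.
Set SMC = demand: 48.76 + 2.37Q = 78.76 - 4.31Q → Q* = 4.4910.
The loss is the area between SMC and demand from Q* to Q_m; with linear curves that's a triangle of height MEB(Q_m).
DWL = ½ × 1.3933 × 9.3072 = 6.4839.

DWL = $6.48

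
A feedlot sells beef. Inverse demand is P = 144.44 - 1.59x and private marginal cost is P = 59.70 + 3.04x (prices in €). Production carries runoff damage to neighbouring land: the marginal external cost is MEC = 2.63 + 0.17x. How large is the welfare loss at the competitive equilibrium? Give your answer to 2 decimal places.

DWL = €3.43

Market equilibrium (private): 59.70 + 3.04x = 144.44 - 1.59x → x_m = 18.3024.
Social marginal cost = private MC + MEC = 62.33 + 3.21x.
Set SMC = demand: 62.33 + 3.21x = 144.44 - 1.59x → x* = 17.1063.
Height of the DWL triangle at x_m is SMC(x_m) − demand(x_m) = MEC(x_m) = 5.7414.
DWL = ½ × 1.1961 × 5.7414 = 3.4336.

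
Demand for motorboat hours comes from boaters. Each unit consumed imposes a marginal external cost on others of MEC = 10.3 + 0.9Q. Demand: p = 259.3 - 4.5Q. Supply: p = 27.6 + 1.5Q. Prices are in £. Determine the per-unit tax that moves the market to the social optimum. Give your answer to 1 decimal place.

tax = £39.2 per unit

Social marginal benefit = demand − MEC = 249.0 - 5.4Q.
Set SMB = MC: 249.0 - 5.4Q = 27.6 + 1.5Q → Q* = 32.0870.
The Pigouvian tax equals MEC at Q*: 10.3 + 0.9×32.0870 = 39.1783.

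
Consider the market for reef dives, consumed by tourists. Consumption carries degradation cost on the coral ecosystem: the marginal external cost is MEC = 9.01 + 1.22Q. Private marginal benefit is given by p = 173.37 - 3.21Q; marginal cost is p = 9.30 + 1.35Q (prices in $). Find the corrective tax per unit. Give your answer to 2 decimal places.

tax = $41.74 per unit

Social marginal benefit = demand − MEC = 164.36 - 4.43Q.
Set SMB = MC: 164.36 - 4.43Q = 9.30 + 1.35Q → Q* = 26.8270.
The Pigouvian tax equals MEC at Q*: 9.01 + 1.22×26.8270 = 41.7389.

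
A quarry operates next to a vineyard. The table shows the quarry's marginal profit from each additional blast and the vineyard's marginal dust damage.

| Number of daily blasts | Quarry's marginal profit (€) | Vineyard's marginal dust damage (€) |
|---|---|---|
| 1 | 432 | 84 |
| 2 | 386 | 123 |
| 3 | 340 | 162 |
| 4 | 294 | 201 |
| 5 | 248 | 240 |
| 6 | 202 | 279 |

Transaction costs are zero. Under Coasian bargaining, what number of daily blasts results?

Bargaining reaches the level where marginal profit last exceeds marginal dust damage.
That holds through level 5 (248 ≥ 240) but not at 6 (202 < 279).

5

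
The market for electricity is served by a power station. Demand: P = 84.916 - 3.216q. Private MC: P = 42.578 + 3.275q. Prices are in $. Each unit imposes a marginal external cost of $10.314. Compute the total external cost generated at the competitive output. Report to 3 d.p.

$67.274

Market equilibrium (private): 42.578 + 3.275q = 84.916 - 3.216q → q_m = 6.5226.
Total external cost = MEC × q_m = 10.314 × 6.5226 = 67.2741.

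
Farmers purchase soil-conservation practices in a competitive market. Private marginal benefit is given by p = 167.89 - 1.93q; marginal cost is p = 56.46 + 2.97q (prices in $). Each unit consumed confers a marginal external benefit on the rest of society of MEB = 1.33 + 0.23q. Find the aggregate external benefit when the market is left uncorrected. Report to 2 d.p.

$89.72

Market equilibrium (private): 56.46 + 2.97q = 167.89 - 1.93q → q_m = 22.7408.
Total external benefit = ∫₀^{q_m} (1.33 + 0.23q) dq = 1.33×22.7408 + ½×0.23×22.7408² = 89.7168.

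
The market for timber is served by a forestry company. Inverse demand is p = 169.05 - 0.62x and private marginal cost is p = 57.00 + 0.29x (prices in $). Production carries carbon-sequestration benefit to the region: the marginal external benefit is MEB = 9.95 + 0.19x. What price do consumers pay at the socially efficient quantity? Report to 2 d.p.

Social marginal cost = private MC − MEB = 47.05 + 0.10x.
Set SMC = demand: 47.05 + 0.10x = 169.05 - 0.62x → x* = 169.4444.
Consumer price on the demand curve at x*: 169.05 − 0.62×169.4444 = 63.9945.

P = $63.99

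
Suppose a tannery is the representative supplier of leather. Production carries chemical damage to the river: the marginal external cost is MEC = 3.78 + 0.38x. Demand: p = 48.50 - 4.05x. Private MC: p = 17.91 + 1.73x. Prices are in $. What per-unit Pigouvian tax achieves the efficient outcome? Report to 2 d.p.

tax = $5.43 per unit

Social marginal cost = private MC + MEC = 21.69 + 2.11x.
Set SMC = demand: 21.69 + 2.11x = 48.50 - 4.05x → x* = 4.3523.
The Pigouvian tax equals MEC at x*: 3.78 + 0.38×4.3523 = 5.4339.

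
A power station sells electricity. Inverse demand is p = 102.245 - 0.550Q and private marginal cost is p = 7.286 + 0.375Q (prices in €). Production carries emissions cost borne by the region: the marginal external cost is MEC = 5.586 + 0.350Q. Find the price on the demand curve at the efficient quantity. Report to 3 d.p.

P = €63.692

Social marginal cost = private MC + MEC = 12.872 + 0.725Q.
Set SMC = demand: 12.872 + 0.725Q = 102.245 - 0.550Q → Q* = 70.0965.
Consumer price on the demand curve at Q*: 102.245 − 0.550×70.0965 = 63.6919.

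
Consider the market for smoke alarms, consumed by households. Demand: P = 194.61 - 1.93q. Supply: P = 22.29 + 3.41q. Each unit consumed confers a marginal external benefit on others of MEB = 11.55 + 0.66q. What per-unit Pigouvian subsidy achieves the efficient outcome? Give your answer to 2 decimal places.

Social marginal benefit = demand + MEB = 206.16 - 1.27q.
Set SMB = MC: 206.16 - 1.27q = 22.29 + 3.41q → q* = 39.2885.
The Pigouvian subsidy equals MEB at q*: 11.55 + 0.66×39.2885 = 37.4804.

subsidy = 37.48 per unit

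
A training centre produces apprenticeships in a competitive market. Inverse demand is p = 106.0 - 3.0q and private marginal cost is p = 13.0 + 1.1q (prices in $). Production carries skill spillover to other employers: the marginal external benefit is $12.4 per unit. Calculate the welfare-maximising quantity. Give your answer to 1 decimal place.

q* = 25.7

Social marginal cost = private MC − MEB = 0.6 + 1.1q.
Set SMC = demand: 0.6 + 1.1q = 106.0 - 3.0q → q* = 25.7073.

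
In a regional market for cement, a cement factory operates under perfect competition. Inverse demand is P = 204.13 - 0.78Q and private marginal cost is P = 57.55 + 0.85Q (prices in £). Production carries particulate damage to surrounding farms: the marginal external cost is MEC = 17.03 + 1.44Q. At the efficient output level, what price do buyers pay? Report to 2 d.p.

Social marginal cost = private MC + MEC = 74.58 + 2.29Q.
Set SMC = demand: 74.58 + 2.29Q = 204.13 - 0.78Q → Q* = 42.1987.
Consumer price on the demand curve at Q*: 204.13 − 0.78×42.1987 = 171.2150.

P = £171.22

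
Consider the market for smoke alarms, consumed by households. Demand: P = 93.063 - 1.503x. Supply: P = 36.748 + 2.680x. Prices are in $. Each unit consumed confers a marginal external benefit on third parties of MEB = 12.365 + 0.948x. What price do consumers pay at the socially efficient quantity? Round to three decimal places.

Social marginal benefit = demand + MEB = 105.428 - 0.555x.
Set SMB = MC: 105.428 - 0.555x = 36.748 + 2.680x → x* = 21.2303.
Consumer price on the demand curve at x*: 93.063 − 1.503×21.2303 = 61.1539.

P = $61.154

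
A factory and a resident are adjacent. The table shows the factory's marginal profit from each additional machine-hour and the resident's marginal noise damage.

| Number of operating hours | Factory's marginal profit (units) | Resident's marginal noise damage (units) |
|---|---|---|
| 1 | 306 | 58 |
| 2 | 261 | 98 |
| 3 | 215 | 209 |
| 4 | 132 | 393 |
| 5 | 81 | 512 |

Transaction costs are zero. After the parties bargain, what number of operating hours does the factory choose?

3

Bargaining reaches the level where marginal profit last exceeds marginal noise damage.
That holds through level 3 (215 ≥ 209) but not at 4 (132 < 393).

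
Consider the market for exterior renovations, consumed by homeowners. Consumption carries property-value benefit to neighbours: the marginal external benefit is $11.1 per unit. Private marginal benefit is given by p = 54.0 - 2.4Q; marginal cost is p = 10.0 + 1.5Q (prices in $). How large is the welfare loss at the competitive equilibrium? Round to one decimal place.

DWL = $15.8

Market equilibrium (private): 10.0 + 1.5Q = 54.0 - 2.4Q → Q_m = 11.2821.
Social marginal benefit = demand + MEB = 65.1 - 2.4Q.
Set SMB = MC: 65.1 - 2.4Q = 10.0 + 1.5Q → Q* = 14.1282.
Height of the DWL triangle at Q_m is SMB(Q_m) − MC(Q_m) = MEB(Q_m) = 11.1000.
DWL = ½ × 2.8461 × 11.1000 = 15.7959.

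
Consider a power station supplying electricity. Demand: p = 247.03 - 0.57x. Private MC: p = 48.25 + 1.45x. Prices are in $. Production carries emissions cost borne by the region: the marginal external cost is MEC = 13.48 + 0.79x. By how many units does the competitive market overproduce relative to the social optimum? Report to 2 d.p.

32.46 units

Market equilibrium (private): 48.25 + 1.45x = 247.03 - 0.57x → x_m = 98.4059.
Social marginal cost = private MC + MEC = 61.73 + 2.24x.
Set SMC = demand: 61.73 + 2.24x = 247.03 - 0.57x → x* = 65.9431.
Gap = |98.4059 − 65.9431| = 32.4628.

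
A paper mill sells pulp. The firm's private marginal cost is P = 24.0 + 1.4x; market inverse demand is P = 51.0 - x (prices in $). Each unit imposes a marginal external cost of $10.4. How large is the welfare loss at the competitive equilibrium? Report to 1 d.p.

DWL = $22.5

Market equilibrium (private): 24.0 + 1.4x = 51.0 - x → x_m = 11.2500.
Social marginal cost = private MC + MEC = 34.4 + 1.4x.
Set SMC = demand: 34.4 + 1.4x = 51.0 - x → x* = 6.9167.
The welfare-loss triangle has base |x_m − x*| and height MEC(x_m) (the vertical gap between SMC and demand is zero at x* and MEC at x_m).
DWL = ½ × 4.3333 × 10.4000 = 22.5332.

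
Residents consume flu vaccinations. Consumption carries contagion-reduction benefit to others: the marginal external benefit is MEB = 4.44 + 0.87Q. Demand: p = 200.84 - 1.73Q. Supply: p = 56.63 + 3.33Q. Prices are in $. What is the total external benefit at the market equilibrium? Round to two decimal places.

$479.87

Market equilibrium (private): 56.63 + 3.33Q = 200.84 - 1.73Q → Q_m = 28.5000.
Total external benefit = ∫₀^{Q_m} (4.44 + 0.87Q) dQ = 4.44×28.5000 + ½×0.87×28.5000² = 479.8688.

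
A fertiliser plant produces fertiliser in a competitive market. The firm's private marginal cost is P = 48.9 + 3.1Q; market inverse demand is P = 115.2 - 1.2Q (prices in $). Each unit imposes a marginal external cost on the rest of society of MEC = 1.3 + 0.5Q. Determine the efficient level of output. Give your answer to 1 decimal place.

Q* = 13.5

Social marginal cost = private MC + MEC = 50.2 + 3.6Q.
Set SMC = demand: 50.2 + 3.6Q = 115.2 - 1.2Q → Q* = 13.5417.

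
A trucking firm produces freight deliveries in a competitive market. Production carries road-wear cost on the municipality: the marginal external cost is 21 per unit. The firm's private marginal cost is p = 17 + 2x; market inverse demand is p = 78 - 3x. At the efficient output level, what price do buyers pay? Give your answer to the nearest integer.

P = 54

Social marginal cost = private MC + MEC = 38 + 2x.
Set SMC = demand: 38 + 2x = 78 - 3x → x* = 8.0000.
Consumer price on the demand curve at x*: 78 − 3×8.0000 = 54.0000.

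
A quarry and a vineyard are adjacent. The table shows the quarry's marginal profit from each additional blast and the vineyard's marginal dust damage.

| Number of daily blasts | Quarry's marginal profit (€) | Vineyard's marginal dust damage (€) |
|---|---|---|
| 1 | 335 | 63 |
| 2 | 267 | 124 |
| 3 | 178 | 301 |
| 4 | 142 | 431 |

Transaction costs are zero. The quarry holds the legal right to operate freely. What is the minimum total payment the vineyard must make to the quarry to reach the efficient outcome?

Left alone the quarry would choose level 4 (marginal profit stays positive).
Efficient level: k* = 2 (marginal profit ≥ marginal dust damage through 2).
The vineyard must at least cover the quarry's forgone profit from cutting 4→2: 178 + 142 = 320.

€320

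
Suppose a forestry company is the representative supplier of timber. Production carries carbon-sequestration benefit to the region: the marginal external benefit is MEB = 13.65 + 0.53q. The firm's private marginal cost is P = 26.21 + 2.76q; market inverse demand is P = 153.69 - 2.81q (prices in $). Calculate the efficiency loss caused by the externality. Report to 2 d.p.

DWL = $65.93

Market equilibrium (private): 26.21 + 2.76q = 153.69 - 2.81q → q_m = 22.8869.
Social marginal cost = private MC − MEB = 12.56 + 2.23q.
Set SMC = demand: 12.56 + 2.23q = 153.69 - 2.81q → q* = 28.0020.
The loss is the area between SMC and demand from q* to q_m; with linear curves that's a triangle of height MEB(q_m).
DWL = ½ × 5.1151 × 25.7801 = 65.9339.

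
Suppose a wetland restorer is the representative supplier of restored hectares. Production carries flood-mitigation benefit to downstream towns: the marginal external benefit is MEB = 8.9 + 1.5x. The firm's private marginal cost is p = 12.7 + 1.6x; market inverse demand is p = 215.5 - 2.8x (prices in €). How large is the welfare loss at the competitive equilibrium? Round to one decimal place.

DWL = €1049.9

Market equilibrium (private): 12.7 + 1.6x = 215.5 - 2.8x → x_m = 46.0909.
Social marginal cost = private MC − MEB = 3.8 + 0.1x.
Set SMC = demand: 3.8 + 0.1x = 215.5 - 2.8x → x* = 73.0000.
The loss is the area between SMC and demand from x* to x_m; with linear curves that's a triangle of height MEB(x_m).
DWL = ½ × 26.9091 × 78.0364 = 1049.9446.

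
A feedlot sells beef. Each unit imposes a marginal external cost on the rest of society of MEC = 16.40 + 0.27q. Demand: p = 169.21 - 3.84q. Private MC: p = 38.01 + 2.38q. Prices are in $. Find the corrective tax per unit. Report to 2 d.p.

Social marginal cost = private MC + MEC = 54.41 + 2.65q.
Set SMC = demand: 54.41 + 2.65q = 169.21 - 3.84q → q* = 17.6888.
The Pigouvian tax equals MEC at q*: 16.40 + 0.27×17.6888 = 21.1760.

tax = $21.18 per unit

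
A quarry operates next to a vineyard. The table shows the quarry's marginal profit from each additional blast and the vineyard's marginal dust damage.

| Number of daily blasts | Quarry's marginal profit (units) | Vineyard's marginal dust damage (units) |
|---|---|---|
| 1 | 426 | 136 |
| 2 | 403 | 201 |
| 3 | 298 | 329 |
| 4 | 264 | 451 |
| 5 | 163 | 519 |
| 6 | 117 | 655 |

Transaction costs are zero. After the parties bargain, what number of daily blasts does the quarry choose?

2

Bargaining reaches the level where marginal profit last exceeds marginal dust damage.
That holds through level 2 (403 ≥ 201) but not at 3 (298 < 329).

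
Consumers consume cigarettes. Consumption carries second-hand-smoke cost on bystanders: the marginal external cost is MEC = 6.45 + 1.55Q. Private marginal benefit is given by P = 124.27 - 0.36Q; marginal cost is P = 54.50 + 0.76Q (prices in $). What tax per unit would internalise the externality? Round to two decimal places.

tax = $43.21 per unit

Social marginal benefit = demand − MEC = 117.82 - 1.91Q.
Set SMB = MC: 117.82 - 1.91Q = 54.50 + 0.76Q → Q* = 23.7154.
The Pigouvian tax equals MEC at Q*: 6.45 + 1.55×23.7154 = 43.2089.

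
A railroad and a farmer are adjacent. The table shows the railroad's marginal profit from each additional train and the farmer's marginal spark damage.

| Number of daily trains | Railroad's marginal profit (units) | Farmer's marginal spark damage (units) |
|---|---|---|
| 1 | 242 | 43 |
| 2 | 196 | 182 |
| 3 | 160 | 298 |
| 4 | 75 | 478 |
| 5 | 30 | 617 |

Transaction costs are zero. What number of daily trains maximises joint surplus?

Bargaining reaches the level where marginal profit last exceeds marginal spark damage.
That holds through level 2 (196 ≥ 182) but not at 3 (160 < 298).

2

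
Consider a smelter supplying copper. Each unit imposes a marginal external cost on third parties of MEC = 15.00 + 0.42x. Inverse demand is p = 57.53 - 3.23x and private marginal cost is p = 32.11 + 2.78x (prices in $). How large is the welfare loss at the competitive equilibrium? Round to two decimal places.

DWL = $21.89

Market equilibrium (private): 32.11 + 2.78x = 57.53 - 3.23x → x_m = 4.2296.
Social marginal cost = private MC + MEC = 47.11 + 3.20x.
Set SMC = demand: 47.11 + 3.20x = 57.53 - 3.23x → x* = 1.6205.
Between x* and x_m the wedge SMC − demand runs linearly from 0 to MEC(x_m), so the loss is a triangle.
DWL = ½ × 2.6091 × 16.7764 = 21.8857.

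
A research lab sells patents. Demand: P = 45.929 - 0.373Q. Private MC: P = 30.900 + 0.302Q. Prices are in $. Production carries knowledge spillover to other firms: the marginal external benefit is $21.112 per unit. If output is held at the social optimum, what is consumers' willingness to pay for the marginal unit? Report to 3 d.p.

Social marginal cost = private MC − MEB = 9.788 + 0.302Q.
Set SMC = demand: 9.788 + 0.302Q = 45.929 - 0.373Q → Q* = 53.5422.
Consumer price on the demand curve at Q*: 45.929 − 0.373×53.5422 = 25.9578.

P = $25.958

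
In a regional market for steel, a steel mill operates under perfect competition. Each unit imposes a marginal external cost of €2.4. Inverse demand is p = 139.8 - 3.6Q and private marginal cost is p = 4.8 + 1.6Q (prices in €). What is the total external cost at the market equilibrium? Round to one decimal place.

Market equilibrium (private): 4.8 + 1.6Q = 139.8 - 3.6Q → Q_m = 25.9615.
Total external cost = MEC × Q_m = 2.4 × 25.9615 = 62.3076.

€62.3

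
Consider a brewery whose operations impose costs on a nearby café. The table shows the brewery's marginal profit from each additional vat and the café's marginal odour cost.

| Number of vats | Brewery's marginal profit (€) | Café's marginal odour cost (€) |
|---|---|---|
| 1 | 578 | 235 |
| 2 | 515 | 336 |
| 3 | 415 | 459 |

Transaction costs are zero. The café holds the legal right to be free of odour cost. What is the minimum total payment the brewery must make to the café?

€571

Efficient level: marginal profit ≥ marginal odour cost through level 2, so k* = 2.
With the café holding the right, the brewery must at least compensate total damage at k*: 235 + 336 = 571.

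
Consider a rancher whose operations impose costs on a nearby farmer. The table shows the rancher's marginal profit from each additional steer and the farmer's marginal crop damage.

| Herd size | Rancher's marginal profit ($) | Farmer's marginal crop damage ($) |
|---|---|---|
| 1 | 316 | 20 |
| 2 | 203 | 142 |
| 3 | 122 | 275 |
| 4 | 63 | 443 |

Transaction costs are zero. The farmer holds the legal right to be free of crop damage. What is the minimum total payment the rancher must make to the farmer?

$162

Efficient level: marginal profit ≥ marginal crop damage through level 2, so k* = 2.
With the farmer holding the right, the rancher must at least compensate total damage at k*: 20 + 142 = 162.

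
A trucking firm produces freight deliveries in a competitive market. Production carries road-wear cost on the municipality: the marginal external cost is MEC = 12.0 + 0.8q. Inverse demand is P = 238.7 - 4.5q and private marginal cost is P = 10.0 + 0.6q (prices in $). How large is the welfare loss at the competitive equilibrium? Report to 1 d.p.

DWL = $194.2

Market equilibrium (private): 10.0 + 0.6q = 238.7 - 4.5q → q_m = 44.8431.
Social marginal cost = private MC + MEC = 22.0 + 1.4q.
Set SMC = demand: 22.0 + 1.4q = 238.7 - 4.5q → q* = 36.7288.
The welfare-loss triangle has base |q_m − q*| and height MEC(q_m) (the vertical gap between SMC and demand is zero at q* and MEC at q_m).
DWL = ½ × 8.1143 × 47.8745 = 194.2340.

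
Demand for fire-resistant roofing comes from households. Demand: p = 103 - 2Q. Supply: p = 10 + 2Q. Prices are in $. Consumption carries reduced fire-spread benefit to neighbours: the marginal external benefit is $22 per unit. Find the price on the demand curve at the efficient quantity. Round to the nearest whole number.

Social marginal benefit = demand + MEB = 125 - 2Q.
Set SMB = MC: 125 - 2Q = 10 + 2Q → Q* = 28.7500.
Consumer price on the demand curve at Q*: 103 − 2×28.7500 = 45.5000.

P = $46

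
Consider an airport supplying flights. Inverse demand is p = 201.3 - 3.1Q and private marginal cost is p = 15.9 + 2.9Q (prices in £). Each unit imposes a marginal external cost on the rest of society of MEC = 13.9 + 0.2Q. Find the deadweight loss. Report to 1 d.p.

DWL = £32.5

Market equilibrium (private): 15.9 + 2.9Q = 201.3 - 3.1Q → Q_m = 30.9000.
Social marginal cost = private MC + MEC = 29.8 + 3.1Q.
Set SMC = demand: 29.8 + 3.1Q = 201.3 - 3.1Q → Q* = 27.6613.
The welfare-loss triangle has base |Q_m − Q*| and height MEC(Q_m) (the vertical gap between SMC and demand is zero at Q* and MEC at Q_m).
DWL = ½ × 3.2387 × 20.0800 = 32.5165.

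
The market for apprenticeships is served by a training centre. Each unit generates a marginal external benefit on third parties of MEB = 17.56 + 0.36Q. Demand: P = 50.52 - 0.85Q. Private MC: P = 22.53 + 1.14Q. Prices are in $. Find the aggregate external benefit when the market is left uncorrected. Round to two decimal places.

Market equilibrium (private): 22.53 + 1.14Q = 50.52 - 0.85Q → Q_m = 14.0653.
Total external benefit = ∫₀^{Q_m} (17.56 + 0.36Q) dQ = 17.56×14.0653 + ½×0.36×14.0653² = 282.5965.

$282.60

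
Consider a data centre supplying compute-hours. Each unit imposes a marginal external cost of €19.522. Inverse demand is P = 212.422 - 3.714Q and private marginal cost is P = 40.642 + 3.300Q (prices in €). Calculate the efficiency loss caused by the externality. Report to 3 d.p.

Market equilibrium (private): 40.642 + 3.300Q = 212.422 - 3.714Q → Q_m = 24.4910.
Social marginal cost = private MC + MEC = 60.164 + 3.300Q.
Set SMC = demand: 60.164 + 3.300Q = 212.422 - 3.714Q → Q* = 21.7077.
The welfare-loss triangle has base |Q_m − Q*| and height MEC(Q_m) (the vertical gap between SMC and demand is zero at Q* and MEC at Q_m).
DWL = ½ × 2.7833 × 19.5220 = 27.1678.

DWL = €27.168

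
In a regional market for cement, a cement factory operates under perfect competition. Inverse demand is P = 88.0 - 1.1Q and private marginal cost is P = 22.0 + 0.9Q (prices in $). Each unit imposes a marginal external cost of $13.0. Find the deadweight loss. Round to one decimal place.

Market equilibrium (private): 22.0 + 0.9Q = 88.0 - 1.1Q → Q_m = 33.0000.
Social marginal cost = private MC + MEC = 35.0 + 0.9Q.
Set SMC = demand: 35.0 + 0.9Q = 88.0 - 1.1Q → Q* = 26.5000.
The welfare-loss triangle has base |Q_m − Q*| and height MEC(Q_m) (the vertical gap between SMC and demand is zero at Q* and MEC at Q_m).
DWL = ½ × 6.5000 × 13.0000 = 42.2500.

DWL = $42.3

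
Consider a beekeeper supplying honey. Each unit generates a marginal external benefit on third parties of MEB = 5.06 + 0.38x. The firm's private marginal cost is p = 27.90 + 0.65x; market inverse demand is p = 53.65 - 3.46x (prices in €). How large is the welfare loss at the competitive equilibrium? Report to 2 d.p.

DWL = €7.42

Market equilibrium (private): 27.90 + 0.65x = 53.65 - 3.46x → x_m = 6.2652.
Social marginal cost = private MC − MEB = 22.84 + 0.27x.
Set SMC = demand: 22.84 + 0.27x = 53.65 - 3.46x → x* = 8.2601.
The loss is the area between SMC and demand from x* to x_m; with linear curves that's a triangle of height MEB(x_m).
DWL = ½ × 1.9949 × 7.4408 = 7.4218.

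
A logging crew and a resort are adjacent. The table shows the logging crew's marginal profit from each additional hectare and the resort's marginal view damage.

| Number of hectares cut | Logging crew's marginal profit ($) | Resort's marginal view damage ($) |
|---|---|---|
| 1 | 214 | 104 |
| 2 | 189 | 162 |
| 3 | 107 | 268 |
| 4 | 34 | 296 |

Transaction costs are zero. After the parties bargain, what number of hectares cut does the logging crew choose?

Bargaining reaches the level where marginal profit last exceeds marginal view damage.
That holds through level 2 (189 ≥ 162) but not at 3 (107 < 268).

2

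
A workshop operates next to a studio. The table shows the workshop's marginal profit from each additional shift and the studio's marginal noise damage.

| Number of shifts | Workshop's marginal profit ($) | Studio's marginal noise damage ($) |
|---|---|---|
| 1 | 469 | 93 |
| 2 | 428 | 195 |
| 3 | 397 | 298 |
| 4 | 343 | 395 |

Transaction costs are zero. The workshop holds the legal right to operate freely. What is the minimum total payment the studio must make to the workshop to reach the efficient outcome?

Left alone the workshop would choose level 4 (marginal profit stays positive).
Efficient level: k* = 3 (marginal profit ≥ marginal noise damage through 3).
The studio must at least cover the workshop's forgone profit from cutting 4→3: 343 = 343.

$343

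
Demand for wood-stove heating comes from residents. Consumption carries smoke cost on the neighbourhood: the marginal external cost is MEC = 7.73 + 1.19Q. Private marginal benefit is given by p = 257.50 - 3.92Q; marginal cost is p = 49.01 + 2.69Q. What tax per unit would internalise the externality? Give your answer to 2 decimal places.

tax = 38.36 per unit

Social marginal benefit = demand − MEC = 249.77 - 5.11Q.
Set SMB = MC: 249.77 - 5.11Q = 49.01 + 2.69Q → Q* = 25.7385.
The Pigouvian tax equals MEC at Q*: 7.73 + 1.19×25.7385 = 38.3588.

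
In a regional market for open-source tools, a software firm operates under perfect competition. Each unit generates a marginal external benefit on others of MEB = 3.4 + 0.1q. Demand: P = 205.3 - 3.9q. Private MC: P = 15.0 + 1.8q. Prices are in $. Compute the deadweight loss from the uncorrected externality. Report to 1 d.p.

Market equilibrium (private): 15.0 + 1.8q = 205.3 - 3.9q → q_m = 33.3860.
Social marginal cost = private MC − MEB = 11.6 + 1.7q.
Set SMC = demand: 11.6 + 1.7q = 205.3 - 3.9q → q* = 34.5893.
The welfare-loss triangle has base |q_m − q*| and height MEB(q_m) (the vertical gap between SMC and demand is zero at q* and MEB at q_m).
DWL = ½ × 1.2033 × 6.7386 = 4.0543.

DWL = $4.1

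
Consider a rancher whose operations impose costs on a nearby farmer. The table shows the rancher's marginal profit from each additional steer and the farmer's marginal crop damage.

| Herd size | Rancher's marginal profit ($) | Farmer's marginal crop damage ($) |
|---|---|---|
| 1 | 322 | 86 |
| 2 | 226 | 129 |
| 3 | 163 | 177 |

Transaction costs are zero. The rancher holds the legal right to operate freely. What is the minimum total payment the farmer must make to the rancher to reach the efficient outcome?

$163

Left alone the rancher would choose level 3 (marginal profit stays positive).
Efficient level: k* = 2 (marginal profit ≥ marginal crop damage through 2).
The farmer must at least cover the rancher's forgone profit from cutting 3→2: 163 = 163.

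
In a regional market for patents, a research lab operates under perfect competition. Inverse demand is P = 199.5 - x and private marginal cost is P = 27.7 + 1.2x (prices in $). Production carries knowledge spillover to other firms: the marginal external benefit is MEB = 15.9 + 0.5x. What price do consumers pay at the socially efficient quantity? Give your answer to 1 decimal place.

P = $89.1

Social marginal cost = private MC − MEB = 11.8 + 0.7x.
Set SMC = demand: 11.8 + 0.7x = 199.5 - x → x* = 110.4118.
Consumer price on the demand curve at x*: 199.5 − 1.0×110.4118 = 89.0882.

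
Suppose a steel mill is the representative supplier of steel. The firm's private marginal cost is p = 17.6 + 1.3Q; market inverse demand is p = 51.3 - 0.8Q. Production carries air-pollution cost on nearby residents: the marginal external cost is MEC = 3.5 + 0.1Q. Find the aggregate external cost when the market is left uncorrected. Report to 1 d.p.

69.0

Market equilibrium (private): 17.6 + 1.3Q = 51.3 - 0.8Q → Q_m = 16.0476.
Total external cost = ∫₀^{Q_m} (3.5 + 0.1Q) dQ = 3.5×16.0476 + ½×0.1×16.0476² = 69.0429.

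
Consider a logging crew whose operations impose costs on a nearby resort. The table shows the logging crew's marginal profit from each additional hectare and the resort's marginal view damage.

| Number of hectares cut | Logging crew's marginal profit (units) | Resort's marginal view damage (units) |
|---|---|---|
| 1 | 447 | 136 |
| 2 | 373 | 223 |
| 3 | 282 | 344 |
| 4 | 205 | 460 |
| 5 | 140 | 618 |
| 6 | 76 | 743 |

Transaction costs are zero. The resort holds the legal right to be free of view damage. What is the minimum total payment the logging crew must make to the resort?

Efficient level: marginal profit ≥ marginal view damage through level 2, so k* = 2.
With the resort holding the right, the logging crew must at least compensate total damage at k*: 136 + 223 = 359.

359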